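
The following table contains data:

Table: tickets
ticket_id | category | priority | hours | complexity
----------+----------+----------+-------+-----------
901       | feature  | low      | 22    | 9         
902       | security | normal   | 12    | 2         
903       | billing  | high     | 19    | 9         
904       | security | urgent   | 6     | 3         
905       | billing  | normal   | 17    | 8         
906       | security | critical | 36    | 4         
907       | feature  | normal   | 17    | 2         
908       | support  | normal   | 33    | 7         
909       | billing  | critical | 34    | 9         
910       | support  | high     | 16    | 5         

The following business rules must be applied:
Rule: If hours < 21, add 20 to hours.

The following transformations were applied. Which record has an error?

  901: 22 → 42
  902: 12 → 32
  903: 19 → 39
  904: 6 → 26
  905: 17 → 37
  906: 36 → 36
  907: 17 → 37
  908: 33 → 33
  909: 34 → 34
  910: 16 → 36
Record 901 has an error. The correct transformed value should be 22, not 42.

Step 1: Check each record against the rule
Step 2: Record 901 has hours = 22
Step 3: Since 22 >= 21, the bonus should not have been applied
Step 4: Correct value = 22, but claimed value = 42
Conclusion: Record 901 has the error.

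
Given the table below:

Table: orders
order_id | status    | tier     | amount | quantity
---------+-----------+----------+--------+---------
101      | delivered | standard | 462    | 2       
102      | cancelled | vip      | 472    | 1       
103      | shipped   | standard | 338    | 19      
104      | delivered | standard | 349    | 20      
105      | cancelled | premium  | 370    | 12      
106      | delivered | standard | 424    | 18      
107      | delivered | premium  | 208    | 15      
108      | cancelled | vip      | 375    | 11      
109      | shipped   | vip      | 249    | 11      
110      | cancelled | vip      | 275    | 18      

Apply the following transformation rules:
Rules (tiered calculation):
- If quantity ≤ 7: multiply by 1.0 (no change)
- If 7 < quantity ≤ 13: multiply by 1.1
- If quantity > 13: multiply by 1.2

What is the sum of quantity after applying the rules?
148.4

Step 1: Tier 1 (quantity ≤ 7): 2 records, sum = 3 × 1.0 = 3.0
Step 2: Tier 2 (7 < quantity ≤ 13): 3 records, sum = 34 × 1.1 = 37.4
Step 3: Tier 3 (quantity > 13): 5 records, sum = 90 × 1.2 = 108.0
Step 4: Final sum = 3.0 + 37.4 + 108.0 = 148.4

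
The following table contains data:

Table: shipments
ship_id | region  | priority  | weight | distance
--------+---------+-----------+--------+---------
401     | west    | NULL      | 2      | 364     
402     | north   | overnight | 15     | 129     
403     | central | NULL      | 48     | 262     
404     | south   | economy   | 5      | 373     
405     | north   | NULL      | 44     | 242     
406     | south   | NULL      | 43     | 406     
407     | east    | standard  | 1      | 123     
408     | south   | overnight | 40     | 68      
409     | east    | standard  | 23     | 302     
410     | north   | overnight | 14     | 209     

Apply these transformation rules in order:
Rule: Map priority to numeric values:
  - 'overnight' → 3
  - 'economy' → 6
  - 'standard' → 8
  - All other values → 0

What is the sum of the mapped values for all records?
31

Step 1: Apply mapping to each record
Step 2: Count by status:
  'overnight': 3 records × 3 = 9
  'economy': 1 records × 6 = 6
  'standard': 2 records × 8 = 16
Step 3: Sum all mapped values = 31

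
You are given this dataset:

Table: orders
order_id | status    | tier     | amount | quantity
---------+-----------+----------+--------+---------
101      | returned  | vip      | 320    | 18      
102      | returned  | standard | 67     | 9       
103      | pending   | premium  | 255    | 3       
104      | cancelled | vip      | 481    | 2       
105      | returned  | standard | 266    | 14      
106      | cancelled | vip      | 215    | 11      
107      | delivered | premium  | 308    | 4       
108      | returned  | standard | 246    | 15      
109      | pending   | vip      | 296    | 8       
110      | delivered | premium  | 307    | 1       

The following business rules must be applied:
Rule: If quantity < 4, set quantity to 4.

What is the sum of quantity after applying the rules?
91

Step 1: 3 records have quantity < 4
Step 2: These records originally summed to 6
Step 3: After setting to minimum: 3 × 4 = 12
Step 4: Unaffected records sum: 79
Step 5: Final sum = 12 + 79 = 91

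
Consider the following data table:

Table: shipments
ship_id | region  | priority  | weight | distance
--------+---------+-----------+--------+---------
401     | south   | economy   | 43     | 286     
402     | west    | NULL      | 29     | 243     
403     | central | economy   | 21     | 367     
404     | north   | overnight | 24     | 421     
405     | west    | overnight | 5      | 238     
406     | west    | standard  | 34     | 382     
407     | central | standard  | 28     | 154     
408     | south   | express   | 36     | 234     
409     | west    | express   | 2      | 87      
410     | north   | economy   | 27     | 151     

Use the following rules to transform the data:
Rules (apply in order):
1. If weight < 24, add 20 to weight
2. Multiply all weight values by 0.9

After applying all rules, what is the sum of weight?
278.1

Step 1: Apply Rule 1 - Add 20 to records with weight < 24
  - 3 records affected: 28 + (3 × 20) = 88
  - Unaffected records: 221
  - Sum after Rule 1: 309
Step 2: Apply Rule 2 - Multiply all by 0.9
  - 309 × 0.9 = 278.1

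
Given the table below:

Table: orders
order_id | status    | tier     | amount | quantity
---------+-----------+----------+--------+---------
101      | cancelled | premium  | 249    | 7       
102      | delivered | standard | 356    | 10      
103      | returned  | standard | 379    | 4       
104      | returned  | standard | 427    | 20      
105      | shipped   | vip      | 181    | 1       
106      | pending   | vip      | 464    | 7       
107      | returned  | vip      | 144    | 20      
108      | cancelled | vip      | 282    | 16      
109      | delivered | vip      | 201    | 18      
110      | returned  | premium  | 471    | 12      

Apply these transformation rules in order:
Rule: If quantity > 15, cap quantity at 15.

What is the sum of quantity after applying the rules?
101

Step 1: 4 records have quantity > 15
Step 2: These records originally summed to 74
Step 3: After capping: 4 × 15 = 60
Step 4: Unaffected records sum: 41
Step 5: Final sum = 60 + 41 = 101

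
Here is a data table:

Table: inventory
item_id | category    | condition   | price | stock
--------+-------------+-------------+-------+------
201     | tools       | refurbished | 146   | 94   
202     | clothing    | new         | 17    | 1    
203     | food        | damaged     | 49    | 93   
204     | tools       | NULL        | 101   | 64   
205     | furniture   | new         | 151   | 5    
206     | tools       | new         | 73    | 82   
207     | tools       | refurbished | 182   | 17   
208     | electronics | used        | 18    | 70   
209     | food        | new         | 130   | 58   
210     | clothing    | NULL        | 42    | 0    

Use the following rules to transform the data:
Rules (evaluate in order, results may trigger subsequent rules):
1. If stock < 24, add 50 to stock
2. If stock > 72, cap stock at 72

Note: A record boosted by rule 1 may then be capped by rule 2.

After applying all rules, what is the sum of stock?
631

Step 1: Apply rule 1 to records with stock < 24
  - 4 records get bonus of 50
  - Of these, 0 records then exceed 72 and get capped
Step 2: Apply rule 2 to records with stock > 72
  - 3 records (original) are capped
Step 3: Calculate final sum = 631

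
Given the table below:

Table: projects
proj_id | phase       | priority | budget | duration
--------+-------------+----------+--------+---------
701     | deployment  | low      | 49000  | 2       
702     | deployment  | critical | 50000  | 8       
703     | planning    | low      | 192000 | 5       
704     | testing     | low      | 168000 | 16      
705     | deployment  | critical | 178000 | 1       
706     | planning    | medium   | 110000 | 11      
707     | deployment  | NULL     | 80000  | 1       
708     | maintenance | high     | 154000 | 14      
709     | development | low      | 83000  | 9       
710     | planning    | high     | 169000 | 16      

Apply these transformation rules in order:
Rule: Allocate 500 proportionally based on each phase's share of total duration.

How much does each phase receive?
deployment: 72.29, development: 54.22, maintenance: 84.34, planning: 192.77, testing: 96.39

Step 1: Calculate total duration = 83
Step 2: Calculate each phase's proportion:
  deployment: 12/83 = 14.46% → 72.29
  development: 9/83 = 10.84% → 54.22
  maintenance: 14/83 = 16.87% → 84.34
  planning: 32/83 = 38.55% → 192.77
  testing: 16/83 = 19.28% → 96.39
Step 3: Verify: sum of allocations ≈ 500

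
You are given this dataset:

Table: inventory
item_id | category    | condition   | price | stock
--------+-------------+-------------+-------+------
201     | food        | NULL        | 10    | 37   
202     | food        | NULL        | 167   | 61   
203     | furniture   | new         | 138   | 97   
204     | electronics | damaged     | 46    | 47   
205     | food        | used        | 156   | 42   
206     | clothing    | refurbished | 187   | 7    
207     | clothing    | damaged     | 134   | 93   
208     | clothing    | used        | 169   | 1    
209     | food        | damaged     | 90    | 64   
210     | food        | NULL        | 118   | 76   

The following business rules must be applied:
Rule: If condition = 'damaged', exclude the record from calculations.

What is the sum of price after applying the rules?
945

Step 1: Identify records where condition = 'damaged'
Step 2: The excluded records sum to 270
Step 3: Original total price = 1215
Step 4: Remaining total = 1215 - 270 = 945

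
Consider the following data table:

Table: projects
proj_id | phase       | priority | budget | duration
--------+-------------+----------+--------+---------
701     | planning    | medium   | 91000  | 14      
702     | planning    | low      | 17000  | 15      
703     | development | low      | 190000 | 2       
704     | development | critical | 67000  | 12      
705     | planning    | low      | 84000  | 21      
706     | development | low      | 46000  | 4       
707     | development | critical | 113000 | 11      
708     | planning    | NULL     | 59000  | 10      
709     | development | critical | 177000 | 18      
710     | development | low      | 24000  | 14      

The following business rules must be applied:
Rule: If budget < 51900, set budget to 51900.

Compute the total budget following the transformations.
936700

Step 1: 3 records have budget < 51900
Step 2: These records originally summed to 87000
Step 3: After setting to minimum: 3 × 51900 = 155700
Step 4: Unaffected records sum: 781000
Step 5: Final sum = 155700 + 781000 = 936700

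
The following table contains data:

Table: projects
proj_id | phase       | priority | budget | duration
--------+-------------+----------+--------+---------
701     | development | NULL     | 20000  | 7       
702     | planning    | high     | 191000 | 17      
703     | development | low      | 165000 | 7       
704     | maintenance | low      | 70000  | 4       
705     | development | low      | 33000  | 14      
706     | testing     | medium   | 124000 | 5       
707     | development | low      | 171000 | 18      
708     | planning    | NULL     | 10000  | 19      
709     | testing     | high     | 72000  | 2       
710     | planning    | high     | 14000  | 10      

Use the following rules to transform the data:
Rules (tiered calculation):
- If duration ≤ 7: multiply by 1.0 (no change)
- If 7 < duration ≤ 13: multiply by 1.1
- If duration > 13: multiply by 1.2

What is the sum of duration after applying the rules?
117.6

Step 1: Tier 1 (duration ≤ 7): 5 records, sum = 25 × 1.0 = 25.0
Step 2: Tier 2 (7 < duration ≤ 13): 1 records, sum = 10 × 1.1 = 11.0
Step 3: Tier 3 (duration > 13): 4 records, sum = 68 × 1.2 = 81.6
Step 4: Final sum = 25.0 + 11.0 + 81.6 = 117.6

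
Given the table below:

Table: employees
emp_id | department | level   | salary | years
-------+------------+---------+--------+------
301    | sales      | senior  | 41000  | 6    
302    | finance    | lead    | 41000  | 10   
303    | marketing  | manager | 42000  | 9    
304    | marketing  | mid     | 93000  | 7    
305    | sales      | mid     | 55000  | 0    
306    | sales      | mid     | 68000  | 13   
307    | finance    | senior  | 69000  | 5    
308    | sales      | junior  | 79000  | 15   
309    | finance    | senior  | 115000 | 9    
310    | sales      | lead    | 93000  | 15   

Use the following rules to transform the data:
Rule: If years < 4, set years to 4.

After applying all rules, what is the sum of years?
93

Step 1: 1 records have years < 4
Step 2: These records originally summed to 0
Step 3: After setting to minimum: 1 × 4 = 4
Step 4: Unaffected records sum: 89
Step 5: Final sum = 4 + 89 = 93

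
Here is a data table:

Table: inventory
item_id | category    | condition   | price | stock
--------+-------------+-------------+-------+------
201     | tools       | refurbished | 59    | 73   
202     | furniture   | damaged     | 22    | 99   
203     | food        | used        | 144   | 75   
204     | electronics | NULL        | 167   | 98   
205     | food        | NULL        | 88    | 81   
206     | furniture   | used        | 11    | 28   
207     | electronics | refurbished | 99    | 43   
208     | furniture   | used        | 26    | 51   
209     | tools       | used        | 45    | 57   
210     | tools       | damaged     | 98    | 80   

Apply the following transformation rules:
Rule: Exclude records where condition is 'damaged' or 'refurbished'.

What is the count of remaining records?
6

Step 1: Count records to exclude
  - 2 (damaged) + 2 (refurbished) = 4 records
Step 2: Total records: 10
Step 3: Remaining = 10 - 4 = 6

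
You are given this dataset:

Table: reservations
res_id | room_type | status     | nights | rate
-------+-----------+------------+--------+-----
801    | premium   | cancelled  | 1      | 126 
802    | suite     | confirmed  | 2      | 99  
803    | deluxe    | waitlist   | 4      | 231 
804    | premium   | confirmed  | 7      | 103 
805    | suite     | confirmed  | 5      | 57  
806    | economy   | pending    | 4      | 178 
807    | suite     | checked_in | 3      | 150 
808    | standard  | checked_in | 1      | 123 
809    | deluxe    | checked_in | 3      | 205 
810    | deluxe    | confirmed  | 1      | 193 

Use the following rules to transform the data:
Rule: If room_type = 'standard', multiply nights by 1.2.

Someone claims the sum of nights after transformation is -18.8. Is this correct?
No, the correct result is 31.2.

Step 1: Calculate the correct sum after transformation
Step 2: Apply multiplier 1.2 to records where room_type = 'standard'
Step 3: Correct result = 31.2
Step 4: Claimed result = -18.8
Step 5: 31.2 ≠ -18.8
Conclusion: The claimed result is incorrect. The correct answer is 31.2.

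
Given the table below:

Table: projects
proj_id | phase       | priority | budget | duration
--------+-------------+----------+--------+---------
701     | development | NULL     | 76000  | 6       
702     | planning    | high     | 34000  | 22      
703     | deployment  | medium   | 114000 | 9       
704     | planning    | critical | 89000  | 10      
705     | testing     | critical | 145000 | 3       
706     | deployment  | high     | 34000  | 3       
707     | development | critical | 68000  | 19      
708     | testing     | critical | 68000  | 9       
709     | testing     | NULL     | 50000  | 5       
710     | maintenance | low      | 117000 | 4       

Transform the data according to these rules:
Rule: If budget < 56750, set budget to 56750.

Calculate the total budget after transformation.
847250

Step 1: 3 records have budget < 56750
Step 2: These records originally summed to 118000
Step 3: After setting to minimum: 3 × 56750 = 170250
Step 4: Unaffected records sum: 677000
Step 5: Final sum = 170250 + 677000 = 847250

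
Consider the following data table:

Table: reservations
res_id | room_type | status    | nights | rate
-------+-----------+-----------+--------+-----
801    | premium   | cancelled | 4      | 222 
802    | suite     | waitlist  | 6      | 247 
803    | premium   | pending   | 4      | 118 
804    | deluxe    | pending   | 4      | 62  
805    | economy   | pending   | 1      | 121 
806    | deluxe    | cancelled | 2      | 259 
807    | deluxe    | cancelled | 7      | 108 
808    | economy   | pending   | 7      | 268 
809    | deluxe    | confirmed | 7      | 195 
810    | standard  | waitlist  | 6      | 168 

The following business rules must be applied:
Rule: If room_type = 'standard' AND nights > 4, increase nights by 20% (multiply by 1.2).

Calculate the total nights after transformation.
49.2

Step 1: Find records where room_type = 'standard' AND nights > 4
Step 2: 1 records match, summing to 6
Step 3: After multiplier: 6 × 1.2 = 7.2
Step 4: Unaffected records sum: 42
Step 5: Final sum = 7.2 + 42 = 49.2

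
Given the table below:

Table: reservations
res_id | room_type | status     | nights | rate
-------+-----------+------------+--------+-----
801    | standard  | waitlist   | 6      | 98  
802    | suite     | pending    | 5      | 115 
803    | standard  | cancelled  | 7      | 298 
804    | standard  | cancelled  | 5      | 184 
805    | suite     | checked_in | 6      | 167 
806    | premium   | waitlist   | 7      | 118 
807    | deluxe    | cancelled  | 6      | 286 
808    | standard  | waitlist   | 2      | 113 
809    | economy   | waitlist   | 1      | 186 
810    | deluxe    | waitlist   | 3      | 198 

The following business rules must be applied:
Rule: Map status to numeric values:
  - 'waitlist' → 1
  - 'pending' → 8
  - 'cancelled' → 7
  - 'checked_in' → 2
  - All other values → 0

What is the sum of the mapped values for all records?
36

Step 1: Apply mapping to each record
Step 2: Count by status:
  'waitlist': 5 records × 1 = 5
  'pending': 1 records × 8 = 8
  'cancelled': 3 records × 7 = 21
  'checked_in': 1 records × 2 = 2
Step 3: Sum all mapped values = 36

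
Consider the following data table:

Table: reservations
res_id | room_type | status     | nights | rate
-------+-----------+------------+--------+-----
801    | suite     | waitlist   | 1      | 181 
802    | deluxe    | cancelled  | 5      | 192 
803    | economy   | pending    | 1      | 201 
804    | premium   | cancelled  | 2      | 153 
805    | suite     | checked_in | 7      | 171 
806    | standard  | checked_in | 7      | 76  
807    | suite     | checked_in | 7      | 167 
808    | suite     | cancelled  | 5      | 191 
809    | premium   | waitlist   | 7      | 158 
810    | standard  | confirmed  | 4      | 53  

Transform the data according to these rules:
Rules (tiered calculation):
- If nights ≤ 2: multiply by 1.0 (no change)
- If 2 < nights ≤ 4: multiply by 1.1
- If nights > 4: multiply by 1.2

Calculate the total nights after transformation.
54.0

Step 1: Tier 1 (nights ≤ 2): 3 records, sum = 4 × 1.0 = 4.0
Step 2: Tier 2 (2 < nights ≤ 4): 1 records, sum = 4 × 1.1 = 4.4
Step 3: Tier 3 (nights > 4): 6 records, sum = 38 × 1.2 = 45.6
Step 4: Final sum = 4.0 + 4.4 + 45.6 = 54.0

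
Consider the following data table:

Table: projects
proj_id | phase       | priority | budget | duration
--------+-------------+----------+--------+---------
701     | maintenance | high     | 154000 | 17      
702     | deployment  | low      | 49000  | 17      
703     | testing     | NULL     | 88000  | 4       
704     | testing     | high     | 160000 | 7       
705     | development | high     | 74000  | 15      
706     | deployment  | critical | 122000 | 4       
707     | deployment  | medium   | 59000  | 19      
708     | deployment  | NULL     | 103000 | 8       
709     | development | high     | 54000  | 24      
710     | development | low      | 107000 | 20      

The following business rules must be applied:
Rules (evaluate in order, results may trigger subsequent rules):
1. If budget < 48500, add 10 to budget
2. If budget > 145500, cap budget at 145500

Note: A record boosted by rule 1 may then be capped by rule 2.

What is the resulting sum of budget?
947000

Step 1: Apply rule 1 to records with budget < 48500
  - 0 records get bonus of 10
  - Of these, 0 records then exceed 145500 and get capped
Step 2: Apply rule 2 to records with budget > 145500
  - 2 records (original) are capped
Step 3: Calculate final sum = 947000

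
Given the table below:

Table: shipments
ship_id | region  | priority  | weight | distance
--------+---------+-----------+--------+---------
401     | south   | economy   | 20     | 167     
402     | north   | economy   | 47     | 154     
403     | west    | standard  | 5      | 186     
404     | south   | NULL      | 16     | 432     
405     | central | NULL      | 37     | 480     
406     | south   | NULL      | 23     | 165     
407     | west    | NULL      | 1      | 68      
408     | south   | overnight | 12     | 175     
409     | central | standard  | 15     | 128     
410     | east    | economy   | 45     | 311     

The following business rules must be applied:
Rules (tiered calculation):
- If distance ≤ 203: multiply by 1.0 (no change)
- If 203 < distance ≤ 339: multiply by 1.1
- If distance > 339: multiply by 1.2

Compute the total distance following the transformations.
2479.5

Step 1: Tier 1 (distance ≤ 203): 7 records, sum = 1043 × 1.0 = 1043.0
Step 2: Tier 2 (203 < distance ≤ 339): 1 records, sum = 311 × 1.1 = 342.1
Step 3: Tier 3 (distance > 339): 2 records, sum = 912 × 1.2 = 1094.4
Step 4: Final sum = 1043.0 + 342.1 + 1094.4 = 2479.5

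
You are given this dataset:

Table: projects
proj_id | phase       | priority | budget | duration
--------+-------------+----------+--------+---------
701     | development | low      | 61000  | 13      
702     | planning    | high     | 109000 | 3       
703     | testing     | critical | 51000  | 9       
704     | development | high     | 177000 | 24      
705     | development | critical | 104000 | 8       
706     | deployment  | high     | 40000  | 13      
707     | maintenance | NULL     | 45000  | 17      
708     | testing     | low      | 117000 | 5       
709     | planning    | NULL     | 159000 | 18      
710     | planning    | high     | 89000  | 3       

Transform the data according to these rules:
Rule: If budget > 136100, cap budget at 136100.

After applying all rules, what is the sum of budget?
888200

Step 1: 2 records have budget > 136100
Step 2: These records originally summed to 336000
Step 3: After capping: 2 × 136100 = 272200
Step 4: Unaffected records sum: 616000
Step 5: Final sum = 272200 + 616000 = 888200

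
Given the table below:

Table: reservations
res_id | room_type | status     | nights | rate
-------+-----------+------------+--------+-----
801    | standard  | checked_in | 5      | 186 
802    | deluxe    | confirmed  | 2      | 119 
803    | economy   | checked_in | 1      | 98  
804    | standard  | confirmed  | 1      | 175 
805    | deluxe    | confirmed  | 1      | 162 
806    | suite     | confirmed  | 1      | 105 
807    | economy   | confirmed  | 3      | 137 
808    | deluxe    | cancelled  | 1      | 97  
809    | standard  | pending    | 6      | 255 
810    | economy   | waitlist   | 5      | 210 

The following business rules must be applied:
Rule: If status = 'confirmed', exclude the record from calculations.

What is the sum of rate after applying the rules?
846

Step 1: Identify records where status = 'confirmed'
Step 2: The excluded records sum to 698
Step 3: Original total rate = 1544
Step 4: Remaining total = 1544 - 698 = 846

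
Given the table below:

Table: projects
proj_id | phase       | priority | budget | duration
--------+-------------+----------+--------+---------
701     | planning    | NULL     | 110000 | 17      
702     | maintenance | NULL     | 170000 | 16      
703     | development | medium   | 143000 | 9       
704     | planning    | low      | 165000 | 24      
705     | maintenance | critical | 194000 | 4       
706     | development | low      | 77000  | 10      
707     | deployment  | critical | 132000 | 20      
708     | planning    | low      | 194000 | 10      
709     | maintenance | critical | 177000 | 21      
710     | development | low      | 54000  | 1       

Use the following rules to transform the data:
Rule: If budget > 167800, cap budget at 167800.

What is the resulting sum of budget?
1352200

Step 1: 4 records have budget > 167800
Step 2: These records originally summed to 735000
Step 3: After capping: 4 × 167800 = 671200
Step 4: Unaffected records sum: 681000
Step 5: Final sum = 671200 + 681000 = 1352200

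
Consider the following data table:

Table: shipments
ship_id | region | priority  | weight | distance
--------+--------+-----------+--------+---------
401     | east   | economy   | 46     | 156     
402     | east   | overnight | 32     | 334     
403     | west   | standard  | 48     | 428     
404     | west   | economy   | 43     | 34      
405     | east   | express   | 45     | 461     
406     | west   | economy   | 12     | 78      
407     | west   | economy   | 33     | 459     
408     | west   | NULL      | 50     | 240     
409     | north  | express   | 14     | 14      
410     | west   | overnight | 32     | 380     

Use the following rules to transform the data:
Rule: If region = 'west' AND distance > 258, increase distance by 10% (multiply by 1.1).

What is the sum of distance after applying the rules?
2710.7

Step 1: Find records where region = 'west' AND distance > 258
Step 2: 3 records match, summing to 1267
Step 3: After multiplier: 1267 × 1.1 = 1393.7
Step 4: Unaffected records sum: 1317
Step 5: Final sum = 1393.7 + 1317 = 2710.7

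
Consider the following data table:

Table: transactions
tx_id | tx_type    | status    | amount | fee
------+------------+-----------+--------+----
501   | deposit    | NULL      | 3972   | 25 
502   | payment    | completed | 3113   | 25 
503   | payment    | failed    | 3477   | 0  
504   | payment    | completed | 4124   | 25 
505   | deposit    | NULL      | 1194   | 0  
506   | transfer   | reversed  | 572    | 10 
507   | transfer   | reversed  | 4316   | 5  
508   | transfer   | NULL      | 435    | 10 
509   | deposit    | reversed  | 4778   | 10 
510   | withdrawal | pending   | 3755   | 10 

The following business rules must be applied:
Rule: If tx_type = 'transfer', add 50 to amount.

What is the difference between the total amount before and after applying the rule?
150

Step 1: Original sum of amount = 29736
Step 2: 3 records have tx_type = 'transfer'
Step 3: Each affected record changes by 50
Step 4: Total change = 3 × 50 = 150
Step 5: New sum = 29736 + 150 = 29886
Step 6: Difference = |29886 - 29736| = 150
        (Sum increased by 150)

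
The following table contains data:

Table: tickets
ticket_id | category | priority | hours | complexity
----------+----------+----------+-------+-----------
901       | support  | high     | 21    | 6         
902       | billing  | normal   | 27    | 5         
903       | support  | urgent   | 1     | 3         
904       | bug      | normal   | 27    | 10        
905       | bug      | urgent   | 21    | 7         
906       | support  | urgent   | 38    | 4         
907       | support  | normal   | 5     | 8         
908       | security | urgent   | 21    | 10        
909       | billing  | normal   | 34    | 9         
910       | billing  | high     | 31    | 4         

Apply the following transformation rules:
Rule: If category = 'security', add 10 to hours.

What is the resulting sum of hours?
236

Step 1: Count records where category = 'security': 1
Step 2: Total bonus added: 1 × 10 = 10
Step 3: Original sum of hours: 226
Step 4: Final sum = 226 + 10 = 236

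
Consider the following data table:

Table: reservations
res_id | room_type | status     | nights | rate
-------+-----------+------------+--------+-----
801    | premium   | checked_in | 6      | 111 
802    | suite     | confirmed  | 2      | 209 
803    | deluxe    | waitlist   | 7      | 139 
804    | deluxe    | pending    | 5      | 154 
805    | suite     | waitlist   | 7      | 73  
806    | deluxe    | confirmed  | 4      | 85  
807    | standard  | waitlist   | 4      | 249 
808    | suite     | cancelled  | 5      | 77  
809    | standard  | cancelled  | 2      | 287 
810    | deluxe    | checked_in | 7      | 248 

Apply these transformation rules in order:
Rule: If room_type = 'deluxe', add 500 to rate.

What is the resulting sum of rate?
3632

Step 1: Count records where room_type = 'deluxe': 4
Step 2: Total bonus added: 4 × 500 = 2000
Step 3: Original sum of rate: 1632
Step 4: Final sum = 1632 + 2000 = 3632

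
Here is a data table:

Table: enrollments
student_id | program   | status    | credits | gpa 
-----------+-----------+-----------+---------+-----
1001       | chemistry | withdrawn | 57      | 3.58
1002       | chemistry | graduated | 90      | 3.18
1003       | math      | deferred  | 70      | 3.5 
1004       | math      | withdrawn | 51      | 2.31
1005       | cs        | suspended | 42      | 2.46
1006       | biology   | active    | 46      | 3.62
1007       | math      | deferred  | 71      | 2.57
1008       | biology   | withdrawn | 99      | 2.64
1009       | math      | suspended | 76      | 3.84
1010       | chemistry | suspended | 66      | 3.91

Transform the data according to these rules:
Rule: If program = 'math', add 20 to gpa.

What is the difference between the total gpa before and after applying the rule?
80.0

Step 1: Original sum of gpa = 31.61
Step 2: 4 records have program = 'math'
Step 3: Each affected record changes by 20
Step 4: Total change = 4 × 20 = 80
Step 5: New sum = 31.61 + 80 = 111.61
Step 6: Difference = |111.61 - 31.61| = 80.0
        (Sum increased by 80.0)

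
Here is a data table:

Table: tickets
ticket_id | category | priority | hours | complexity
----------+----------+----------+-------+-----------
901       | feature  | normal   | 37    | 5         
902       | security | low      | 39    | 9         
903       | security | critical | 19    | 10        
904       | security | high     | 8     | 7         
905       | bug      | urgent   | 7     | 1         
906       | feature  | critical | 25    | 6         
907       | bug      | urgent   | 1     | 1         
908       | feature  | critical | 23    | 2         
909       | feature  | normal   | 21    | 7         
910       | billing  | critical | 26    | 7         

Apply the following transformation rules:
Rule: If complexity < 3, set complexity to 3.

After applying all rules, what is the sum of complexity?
60

Step 1: 3 records have complexity < 3
Step 2: These records originally summed to 4
Step 3: After setting to minimum: 3 × 3 = 9
Step 4: Unaffected records sum: 51
Step 5: Final sum = 9 + 51 = 60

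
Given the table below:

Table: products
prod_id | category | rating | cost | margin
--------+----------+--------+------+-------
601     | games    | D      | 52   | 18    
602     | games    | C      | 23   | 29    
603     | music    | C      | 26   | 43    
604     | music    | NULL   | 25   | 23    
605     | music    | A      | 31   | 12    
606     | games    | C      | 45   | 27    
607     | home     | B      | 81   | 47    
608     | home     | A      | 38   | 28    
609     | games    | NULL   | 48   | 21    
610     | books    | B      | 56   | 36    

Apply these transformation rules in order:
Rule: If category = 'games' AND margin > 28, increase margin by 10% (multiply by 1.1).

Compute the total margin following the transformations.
286.9

Step 1: Find records where category = 'games' AND margin > 28
Step 2: 1 records match, summing to 29
Step 3: After multiplier: 29 × 1.1 = 31.9
Step 4: Unaffected records sum: 255
Step 5: Final sum = 31.9 + 255 = 286.9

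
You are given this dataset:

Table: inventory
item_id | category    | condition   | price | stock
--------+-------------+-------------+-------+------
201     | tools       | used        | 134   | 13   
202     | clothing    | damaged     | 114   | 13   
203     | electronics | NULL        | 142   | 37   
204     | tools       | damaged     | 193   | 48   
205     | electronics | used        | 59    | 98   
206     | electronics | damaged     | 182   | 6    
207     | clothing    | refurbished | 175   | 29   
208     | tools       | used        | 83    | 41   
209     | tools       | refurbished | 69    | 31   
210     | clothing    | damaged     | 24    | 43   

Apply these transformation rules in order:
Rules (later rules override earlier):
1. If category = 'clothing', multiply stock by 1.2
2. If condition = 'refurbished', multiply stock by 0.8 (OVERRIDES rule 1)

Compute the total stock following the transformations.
358.2

Step 1: Rule 2 takes priority for records with condition = 'refurbished'
  - 2 records: 60 × 0.8 = 48.0
Step 2: Rule 1 applies to remaining records with category = 'clothing'
  - 2 records: 56 × 1.2 = 67.2
Step 3: Other records unchanged: 243
Step 4: Final sum = 48.0 + 67.2 + 243 = 358.2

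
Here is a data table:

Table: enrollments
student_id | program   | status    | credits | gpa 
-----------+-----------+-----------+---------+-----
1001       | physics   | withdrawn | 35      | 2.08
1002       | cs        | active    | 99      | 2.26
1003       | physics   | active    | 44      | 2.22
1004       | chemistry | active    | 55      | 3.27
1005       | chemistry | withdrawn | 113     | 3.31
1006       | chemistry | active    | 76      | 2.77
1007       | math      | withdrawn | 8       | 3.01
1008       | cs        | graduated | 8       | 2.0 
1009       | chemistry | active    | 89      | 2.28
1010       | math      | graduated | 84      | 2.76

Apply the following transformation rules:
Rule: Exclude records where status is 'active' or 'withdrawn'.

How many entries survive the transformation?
2

Step 1: Count records to exclude
  - 5 (active) + 3 (withdrawn) = 8 records
Step 2: Total records: 10
Step 3: Remaining = 10 - 8 = 2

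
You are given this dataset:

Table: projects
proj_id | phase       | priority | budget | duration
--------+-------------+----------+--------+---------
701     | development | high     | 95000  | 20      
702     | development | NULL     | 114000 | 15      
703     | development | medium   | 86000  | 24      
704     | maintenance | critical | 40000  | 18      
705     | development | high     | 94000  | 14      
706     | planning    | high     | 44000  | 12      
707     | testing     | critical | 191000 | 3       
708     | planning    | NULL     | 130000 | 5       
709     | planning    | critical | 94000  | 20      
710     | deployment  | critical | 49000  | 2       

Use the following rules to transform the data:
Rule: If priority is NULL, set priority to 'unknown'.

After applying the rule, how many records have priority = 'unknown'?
2

Step 1: Count records where priority IS NULL
Step 2: Found 2 records with NULL priority
Step 3: These records will have priority set to 'unknown'
Step 4: Records already having priority = 'unknown': 0
Step 5: Answer: 2 + 0 = 2 records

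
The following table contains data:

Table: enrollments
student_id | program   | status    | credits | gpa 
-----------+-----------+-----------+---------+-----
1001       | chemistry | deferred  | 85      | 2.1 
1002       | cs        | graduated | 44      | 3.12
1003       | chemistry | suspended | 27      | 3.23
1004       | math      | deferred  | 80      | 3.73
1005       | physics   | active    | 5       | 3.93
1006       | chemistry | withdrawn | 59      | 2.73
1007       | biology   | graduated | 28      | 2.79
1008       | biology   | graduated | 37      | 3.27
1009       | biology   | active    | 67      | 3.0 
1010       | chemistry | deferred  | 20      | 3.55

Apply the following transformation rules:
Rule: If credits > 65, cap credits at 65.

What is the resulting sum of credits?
415

Step 1: 3 records have credits > 65
Step 2: These records originally summed to 232
Step 3: After capping: 3 × 65 = 195
Step 4: Unaffected records sum: 220
Step 5: Final sum = 195 + 220 = 415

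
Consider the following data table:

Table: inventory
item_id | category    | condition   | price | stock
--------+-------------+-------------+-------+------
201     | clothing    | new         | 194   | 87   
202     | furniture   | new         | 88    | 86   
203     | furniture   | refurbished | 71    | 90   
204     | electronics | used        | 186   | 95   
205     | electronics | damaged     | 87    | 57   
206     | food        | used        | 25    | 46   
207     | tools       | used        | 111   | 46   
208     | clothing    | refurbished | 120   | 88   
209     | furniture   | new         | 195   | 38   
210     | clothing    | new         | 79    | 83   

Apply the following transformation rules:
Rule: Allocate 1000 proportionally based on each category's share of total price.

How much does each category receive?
clothing: 339.97, electronics: 236.16, food: 21.63, furniture: 306.23, tools: 96.02

Step 1: Calculate total price = 1156
Step 2: Calculate each category's proportion:
  clothing: 393/1156 = 34.00% → 339.97
  electronics: 273/1156 = 23.62% → 236.16
  food: 25/1156 = 2.16% → 21.63
  furniture: 354/1156 = 30.62% → 306.23
  tools: 111/1156 = 9.60% → 96.02
Step 3: Verify: sum of allocations ≈ 1000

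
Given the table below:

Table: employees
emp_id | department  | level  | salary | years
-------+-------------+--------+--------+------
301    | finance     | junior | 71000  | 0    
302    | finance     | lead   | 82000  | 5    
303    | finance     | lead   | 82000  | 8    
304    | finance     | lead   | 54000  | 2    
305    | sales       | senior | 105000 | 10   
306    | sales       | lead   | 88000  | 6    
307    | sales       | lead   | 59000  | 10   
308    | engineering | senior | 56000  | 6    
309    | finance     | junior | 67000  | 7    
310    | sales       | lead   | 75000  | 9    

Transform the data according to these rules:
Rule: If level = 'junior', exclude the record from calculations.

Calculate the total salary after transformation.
601000

Step 1: Identify records where level = 'junior'
Step 2: The excluded records sum to 138000
Step 3: Original total salary = 739000
Step 4: Remaining total = 739000 - 138000 = 601000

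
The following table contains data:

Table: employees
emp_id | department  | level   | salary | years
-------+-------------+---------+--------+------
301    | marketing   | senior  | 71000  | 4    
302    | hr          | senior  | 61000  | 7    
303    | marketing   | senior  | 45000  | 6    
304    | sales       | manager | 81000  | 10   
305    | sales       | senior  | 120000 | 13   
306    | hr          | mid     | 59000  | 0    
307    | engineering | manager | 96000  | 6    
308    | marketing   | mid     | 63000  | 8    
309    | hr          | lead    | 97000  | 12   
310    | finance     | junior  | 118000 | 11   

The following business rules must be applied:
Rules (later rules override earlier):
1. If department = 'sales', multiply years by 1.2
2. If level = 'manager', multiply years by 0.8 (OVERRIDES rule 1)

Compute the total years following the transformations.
76.4

Step 1: Rule 2 takes priority for records with level = 'manager'
  - 2 records: 16 × 0.8 = 12.8
Step 2: Rule 1 applies to remaining records with department = 'sales'
  - 1 records: 13 × 1.2 = 15.6
Step 3: Other records unchanged: 48
Step 4: Final sum = 12.8 + 15.6 + 48 = 76.4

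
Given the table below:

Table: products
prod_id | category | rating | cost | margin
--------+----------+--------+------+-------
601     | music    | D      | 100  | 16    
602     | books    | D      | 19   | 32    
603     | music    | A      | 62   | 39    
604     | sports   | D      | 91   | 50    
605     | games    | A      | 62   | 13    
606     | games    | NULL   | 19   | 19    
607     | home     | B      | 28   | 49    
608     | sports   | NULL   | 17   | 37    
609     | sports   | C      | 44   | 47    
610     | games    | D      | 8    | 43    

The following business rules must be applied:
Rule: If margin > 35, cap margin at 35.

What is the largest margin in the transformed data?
35

Step 1: Original maximum margin = 50
Step 2: Apply cap at 35
Step 3: 6 records had margin > 35 and were capped
Step 4: Maximum after transformation = 35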